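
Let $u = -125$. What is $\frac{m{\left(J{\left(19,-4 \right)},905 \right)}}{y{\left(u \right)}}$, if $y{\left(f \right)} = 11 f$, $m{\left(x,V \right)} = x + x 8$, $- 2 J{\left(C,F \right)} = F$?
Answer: $- \frac{18}{1375} \approx -0.013091$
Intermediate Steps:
$J{\left(C,F \right)} = - \frac{F}{2}$
$m{\left(x,V \right)} = 9 x$ ($m{\left(x,V \right)} = x + 8 x = 9 x$)
$\frac{m{\left(J{\left(19,-4 \right)},905 \right)}}{y{\left(u \right)}} = \frac{9 \left(\left(- \frac{1}{2}\right) \left(-4\right)\right)}{11 \left(-125\right)} = \frac{9 \cdot 2}{-1375} = 18 \left(- \frac{1}{1375}\right) = - \frac{18}{1375}$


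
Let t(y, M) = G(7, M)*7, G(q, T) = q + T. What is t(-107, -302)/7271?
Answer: -2065/7271 ≈ -0.28401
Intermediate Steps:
G(q, T) = T + q
t(y, M) = 49 + 7*M (t(y, M) = (M + 7)*7 = (7 + M)*7 = 49 + 7*M)
t(-107, -302)/7271 = (49 + 7*(-302))/7271 = (49 - 2114)*(1/7271) = -2065*1/7271 = -2065/7271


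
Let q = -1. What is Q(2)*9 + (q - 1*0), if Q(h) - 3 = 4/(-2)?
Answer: 8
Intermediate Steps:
Q(h) = 1 (Q(h) = 3 + 4/(-2) = 3 + 4*(-1/2) = 3 - 2 = 1)
Q(2)*9 + (q - 1*0) = 1*9 + (-1 - 1*0) = 9 + (-1 + 0) = 9 - 1 = 8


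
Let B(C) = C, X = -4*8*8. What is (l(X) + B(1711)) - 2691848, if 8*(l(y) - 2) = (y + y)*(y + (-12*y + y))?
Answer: -2853975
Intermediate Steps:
X = -256 (X = -32*8 = -256)
l(y) = 2 - 5*y²/2 (l(y) = 2 + ((y + y)*(y + (-12*y + y)))/8 = 2 + ((2*y)*(y - 11*y))/8 = 2 + ((2*y)*(-10*y))/8 = 2 + (-20*y²)/8 = 2 - 5*y²/2)
(l(X) + B(1711)) - 2691848 = ((2 - 5/2*(-256)²) + 1711) - 2691848 = ((2 - 5/2*65536) + 1711) - 2691848 = ((2 - 163840) + 1711) - 2691848 = (-163838 + 1711) - 2691848 = -162127 - 2691848 = -2853975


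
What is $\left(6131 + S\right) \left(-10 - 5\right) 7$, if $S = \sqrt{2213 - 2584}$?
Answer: $-643755 - 105 i \sqrt{371} \approx -6.4376 \cdot 10^{5} - 2022.4 i$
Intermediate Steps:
$S = i \sqrt{371}$ ($S = \sqrt{-371} = i \sqrt{371} \approx 19.261 i$)
$\left(6131 + S\right) \left(-10 - 5\right) 7 = \left(6131 + i \sqrt{371}\right) \left(-10 - 5\right) 7 = \left(6131 + i \sqrt{371}\right) \left(\left(-15\right) 7\right) = \left(6131 + i \sqrt{371}\right) \left(-105\right) = -643755 - 105 i \sqrt{371}$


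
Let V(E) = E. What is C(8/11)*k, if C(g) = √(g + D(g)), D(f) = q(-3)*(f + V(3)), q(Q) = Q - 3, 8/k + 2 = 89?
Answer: 8*I*√2618/957 ≈ 0.42772*I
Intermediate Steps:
k = 8/87 (k = 8/(-2 + 89) = 8/87 ≈ 0.091954)
q(Q) = -3 + Q
D(f) = -18 - 6*f (D(f) = (-3 - 3)*(f + 3) = -6*(3 + f) = -18 - 6*f)
C(g) = √(-18 - 5*g) (C(g) = √(g + (-18 - 6*g)) = √(-18 - 5*g))
C(8/11)*k = √(-18 - 40/11)*(8/87) = √(-238/11)*(8/87) = (I*√2618/11)*(8/87) = 8*I*√2618/957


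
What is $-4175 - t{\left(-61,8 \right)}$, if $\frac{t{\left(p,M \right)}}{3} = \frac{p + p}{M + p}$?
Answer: $- \frac{221641}{53} \approx -4181.9$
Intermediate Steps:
$t{\left(p,M \right)} = \frac{6 p}{M + p}$ ($t{\left(p,M \right)} = 3 \frac{p + p}{M + p} = 3 \frac{2 p}{M + p} = \frac{6 p}{M + p}$)
$-4175 - t{\left(-61,8 \right)} = -4175 - 6 \left(-61\right) \frac{1}{8 - 61} = -4175 - 6 \left(-61\right) \frac{1}{-53} = -4175 - 6 \left(-61\right) \left(- \frac{1}{53}\right) = -4175 - \frac{366}{53} = - \frac{221641}{53}$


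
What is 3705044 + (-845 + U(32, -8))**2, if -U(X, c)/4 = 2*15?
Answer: 4636269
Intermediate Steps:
U(X, c) = -120 (U(X, c) = -8*15 = -4*30 = -120)
3705044 + (-845 + U(32, -8))**2 = 3705044 + (-845 - 120)**2 = 3705044 + (-965)**2 = 3705044 + 931225 = 4636269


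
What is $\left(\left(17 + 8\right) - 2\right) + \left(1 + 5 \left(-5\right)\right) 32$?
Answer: $-745$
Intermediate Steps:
$\left(\left(17 + 8\right) - 2\right) + \left(1 + 5 \left(-5\right)\right) 32 = \left(25 - 2\right) + \left(1 - 25\right) 32 = 23 - 768 = -745$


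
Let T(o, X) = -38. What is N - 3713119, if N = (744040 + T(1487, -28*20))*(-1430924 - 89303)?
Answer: -1131055641573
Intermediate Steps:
N = -1131051928454 (N = (744040 - 38)*(-1430924 - 89303) = 744002*(-1520227) = -1131051928454)
N - 3713119 = -1131051928454 - 3713119 = -1131055641573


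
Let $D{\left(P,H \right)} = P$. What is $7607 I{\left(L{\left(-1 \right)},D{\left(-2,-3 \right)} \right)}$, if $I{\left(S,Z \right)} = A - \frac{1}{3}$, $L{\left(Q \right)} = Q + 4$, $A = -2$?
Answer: $- \frac{53249}{3} \approx -17750.0$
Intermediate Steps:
$L{\left(Q \right)} = 4 + Q$
$I{\left(S,Z \right)} = - \frac{7}{3}$ ($I{\left(S,Z \right)} = -2 - \frac{1}{3} = - \frac{7}{3}$)
$7607 I{\left(L{\left(-1 \right)},D{\left(-2,-3 \right)} \right)} = 7607 \left(- \frac{7}{3}\right) = - \frac{53249}{3}$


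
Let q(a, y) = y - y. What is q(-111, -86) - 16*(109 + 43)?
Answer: -2432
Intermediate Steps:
q(a, y) = 0
q(-111, -86) - 16*(109 + 43) = 0 - 16*(109 + 43) = 0 - 16*152 = 0 - 2432 = -2432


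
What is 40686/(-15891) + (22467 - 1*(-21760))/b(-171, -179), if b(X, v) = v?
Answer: -236698017/948163 ≈ -249.64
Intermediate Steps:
40686/(-15891) + (22467 - 1*(-21760))/b(-171, -179) = 40686/(-15891) + (22467 - 1*(-21760))/(-179) = 40686*(-1/15891) + (22467 + 21760)*(-1/179) = -13562/5297 + 44227*(-1/179) = -13562/5297 - 44227/179 = -236698017/948163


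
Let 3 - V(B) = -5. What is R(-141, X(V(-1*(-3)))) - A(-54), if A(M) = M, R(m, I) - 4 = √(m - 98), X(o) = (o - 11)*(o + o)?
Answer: 58 + I*√239 ≈ 58.0 + 15.46*I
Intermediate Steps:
V(B) = 8 (V(B) = 3 - 1*(-5) = 3 + 5 = 8)
X(o) = 2*o*(-11 + o) (X(o) = (-11 + o)*(2*o) = 2*o*(-11 + o))
R(m, I) = 4 + √(-98 + m) (R(m, I) = 4 + √(m - 98) = 4 + √(-98 + m))
R(-141, X(V(-1*(-3)))) - A(-54) = (4 + √(-98 - 141)) - 1*(-54) = (4 + √(-239)) + 54 = (4 + I*√239) + 54 = 58 + I*√239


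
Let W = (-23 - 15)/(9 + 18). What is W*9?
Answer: -38/3 ≈ -12.667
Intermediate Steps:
W = -38/27 ≈ -1.4074
W*9 = -38/27*9 = -38/3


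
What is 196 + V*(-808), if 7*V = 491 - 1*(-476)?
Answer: -779964/7 ≈ -1.1142e+5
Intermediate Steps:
V = 967/7 (V = (491 - 1*(-476))/7 = (491 + 476)/7 = (1/7)*967 = 967/7 ≈ 138.14)
196 + V*(-808) = 196 + (967/7)*(-808) = 196 - 781336/7 = -779964/7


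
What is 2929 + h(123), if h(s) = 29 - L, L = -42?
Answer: 3000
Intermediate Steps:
h(s) = 71 (h(s) = 29 - 1*(-42) = 29 + 42 = 71)
2929 + h(123) = 2929 + 71 = 3000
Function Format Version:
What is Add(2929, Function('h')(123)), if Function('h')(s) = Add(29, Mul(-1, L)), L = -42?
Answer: 3000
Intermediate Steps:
Function('h')(s) = 71 (Function('h')(s) = Add(29, Mul(-1, -42)) = Add(29, 42) = 71)
Add(2929, Function('h')(123)) = Add(2929, 71) = 3000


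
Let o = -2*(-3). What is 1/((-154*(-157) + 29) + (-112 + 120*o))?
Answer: 1/24815 ≈ 4.0298e-5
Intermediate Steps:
o = 6
1/((-154*(-157) + 29) + (-112 + 120*o)) = 1/((-154*(-157) + 29) + (-112 + 120*6)) = 1/((24178 + 29) + (-112 + 720)) = 1/(24207 + 608) = 1/24815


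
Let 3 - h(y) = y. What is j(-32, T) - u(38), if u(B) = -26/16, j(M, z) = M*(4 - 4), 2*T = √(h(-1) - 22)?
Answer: 13/8 ≈ 1.6250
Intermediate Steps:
h(y) = 3 - y
T = 3*I*√2/2 (T = √((3 - 1*(-1)) - 22)/2 = √((3 + 1) - 22)/2 = √(4 - 22)/2 = √(-18)/2 = (3*I*√2)/2 = 3*I*√2/2 ≈ 2.1213*I)
j(M, z) = 0 (j(M, z) = M*0 = 0)
u(B) = -13/8 (u(B) = -26*1/16 = -13/8)
j(-32, T) - u(38) = 0 - 1*(-13/8) = 0 + 13/8 = 13/8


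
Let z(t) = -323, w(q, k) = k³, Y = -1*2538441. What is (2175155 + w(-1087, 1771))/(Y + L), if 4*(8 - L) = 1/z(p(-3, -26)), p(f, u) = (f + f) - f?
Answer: -7179401318472/3279655435 ≈ -2189.1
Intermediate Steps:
Y = -2538441
p(f, u) = f (p(f, u) = 2*f - f = f)
L = 10337/1292 (L = 8 - ¼/(-323) = 8 - ¼*(-1/323) = 8 + 1/1292 = 10337/1292 ≈ 8.0008)
(2175155 + w(-1087, 1771))/(Y + L) = (2175155 + 1771³)/(-2538441 + 10337/1292) = (2175155 + 5554637011)/(-3279655435/1292) = 5556812166*(-1292/3279655435) = -7179401318472/3279655435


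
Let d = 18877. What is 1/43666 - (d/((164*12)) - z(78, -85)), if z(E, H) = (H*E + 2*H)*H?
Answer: 24834712691443/42967344 ≈ 5.7799e+5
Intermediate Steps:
z(E, H) = H*(2*H + E*H) (z(E, H) = (E*H + 2*H)*H = (2*H + E*H)*H = H*(2*H + E*H))
1/43666 - (d/((164*12)) - z(78, -85)) = 1/43666 - (18877/((164*12)) - (-85)²*(2 + 78)) = 1/43666 - (18877/1968 - 7225*80) = 1/43666 - (18877*(1/1968) - 1*578000) = 1/43666 - (18877/1968 - 578000) = 1/43666 - 1*(-1137485123/1968) = 1/43666 + 1137485123/1968 = 24834712691443/42967344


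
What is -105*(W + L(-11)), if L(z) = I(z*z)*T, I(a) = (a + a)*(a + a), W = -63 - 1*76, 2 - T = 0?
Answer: -12283845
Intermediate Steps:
T = 2 (T = 2 - 1*0 = 2 + 0 = 2)
W = -139 (W = -63 - 76 = -139)
I(a) = 4*a**2 (I(a) = (2*a)*(2*a) = 4*a**2)
L(z) = 8*z**4 (L(z) = (4*(z*z)**2)*2 = (4*(z**2)**2)*2 = (4*z**4)*2 = 8*z**4)
-105*(W + L(-11)) = -105*(-139 + 8*(-11)**4) = -105*(-139 + 8*14641) = -105*(-139 + 117128) = -105*116989 = -12283845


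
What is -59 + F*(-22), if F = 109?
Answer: -2457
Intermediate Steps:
-59 + F*(-22) = -59 + 109*(-22) = -59 - 2398 = -2457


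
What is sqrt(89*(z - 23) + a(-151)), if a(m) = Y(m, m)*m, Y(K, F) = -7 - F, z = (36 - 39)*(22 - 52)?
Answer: I*sqrt(15781) ≈ 125.62*I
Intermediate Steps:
z = 90 (z = -3*(-30) = 90)
a(m) = m*(-7 - m) (a(m) = (-7 - m)*m = m*(-7 - m))
sqrt(89*(z - 23) + a(-151)) = sqrt(89*(90 - 23) - 1*(-151)*(7 - 151)) = sqrt(89*67 - 1*(-151)*(-144)) = sqrt(5963 - 21744) = sqrt(-15781) = I*sqrt(15781)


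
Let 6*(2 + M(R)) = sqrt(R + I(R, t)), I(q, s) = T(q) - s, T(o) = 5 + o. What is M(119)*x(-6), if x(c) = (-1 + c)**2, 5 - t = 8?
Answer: -98 + 49*sqrt(246)/6 ≈ 30.089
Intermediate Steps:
t = -3 (t = 5 - 1*8 = 5 - 8 = -3)
I(q, s) = 5 + q - s (I(q, s) = (5 + q) - s = 5 + q - s)
M(R) = -2 + sqrt(8 + 2*R)/6 (M(R) = -2 + sqrt(R + (5 + R - 1*(-3)))/6 = -2 + sqrt(R + (5 + R + 3))/6 = -2 + sqrt(R + (8 + R))/6 = -2 + sqrt(8 + 2*R)/6)
M(119)*x(-6) = (-2 + sqrt(8 + 2*119)/6)*(-1 - 6)**2 = (-2 + sqrt(8 + 238)/6)*(-7)**2 = (-2 + sqrt(246)/6)*49 = -98 + 49*sqrt(246)/6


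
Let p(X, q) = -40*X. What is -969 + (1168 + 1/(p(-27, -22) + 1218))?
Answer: 457303/2298 ≈ 199.00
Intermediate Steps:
-969 + (1168 + 1/(p(-27, -22) + 1218)) = -969 + (1168 + 1/(-40*(-27) + 1218)) = -969 + (1168 + 1/(1080 + 1218)) = -969 + (1168 + 1/2298) = -969 + 2684065/2298 = 457303/2298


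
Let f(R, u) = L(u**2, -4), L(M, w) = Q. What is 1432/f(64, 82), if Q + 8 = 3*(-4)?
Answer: -358/5 ≈ -71.600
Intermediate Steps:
Q = -20 (Q = -8 + 3*(-4) = -8 - 12 = -20)
L(M, w) = -20
f(R, u) = -20
1432/f(64, 82) = 1432/(-20) = 1432*(-1/20) = -358/5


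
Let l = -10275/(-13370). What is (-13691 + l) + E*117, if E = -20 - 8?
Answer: -45367703/2674 ≈ -16966.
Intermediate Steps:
E = -28
l = 2055/2674 (l = -10275*(-1/13370) = 2055/2674 ≈ 0.76851)
(-13691 + l) + E*117 = (-13691 + 2055/2674) - 28*117 = -36607679/2674 - 3276 = -45367703/2674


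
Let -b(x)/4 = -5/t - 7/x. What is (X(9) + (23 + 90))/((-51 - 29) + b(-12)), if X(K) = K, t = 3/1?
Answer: -366/227 ≈ -1.6123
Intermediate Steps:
t = 3 (t = 3*1 = 3)
b(x) = 20/3 + 28/x (b(x) = -4*(-5/3 - 7/x) = 20/3 + 28/x)
(X(9) + (23 + 90))/((-51 - 29) + b(-12)) = (9 + (23 + 90))/((-51 - 29) + (20/3 + 28/(-12))) = (9 + 113)/(-80 + (20/3 + 28*(-1/12))) = 122/(-80 + (20/3 - 7/3)) = 122/(-80 + 13/3) = 122/(-227/3) = 122*(-3/227) = -366/227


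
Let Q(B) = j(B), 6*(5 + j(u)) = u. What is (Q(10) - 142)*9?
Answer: -1308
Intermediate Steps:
j(u) = -5 + u/6
Q(B) = -5 + B/6
(Q(10) - 142)*9 = ((-5 + (⅙)*10) - 142)*9 = ((-5 + 5/3) - 142)*9 = (-10/3 - 142)*9 = -436/3*9 = -1308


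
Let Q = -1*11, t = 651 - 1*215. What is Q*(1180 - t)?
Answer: -8184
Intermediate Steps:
t = 436 (t = 651 - 215 = 436)
Q = -11
Q*(1180 - t) = -11*(1180 - 1*436) = -11*(1180 - 436) = -11*744 = -8184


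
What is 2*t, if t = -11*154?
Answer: -3388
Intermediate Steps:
t = -1694
2*t = 2*(-1694) = -3388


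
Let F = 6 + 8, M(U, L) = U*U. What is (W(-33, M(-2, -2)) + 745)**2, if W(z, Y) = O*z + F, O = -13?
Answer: 1411344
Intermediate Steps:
M(U, L) = U**2
F = 14
W(z, Y) = 14 - 13*z (W(z, Y) = -13*z + 14 = 14 - 13*z)
(W(-33, M(-2, -2)) + 745)**2 = ((14 - 13*(-33)) + 745)**2 = ((14 + 429) + 745)**2 = (443 + 745)**2 = 1188**2 = 1411344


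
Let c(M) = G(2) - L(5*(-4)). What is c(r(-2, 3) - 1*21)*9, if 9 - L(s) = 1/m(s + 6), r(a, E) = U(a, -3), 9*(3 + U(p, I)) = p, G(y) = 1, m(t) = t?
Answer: -1017/14 ≈ -72.643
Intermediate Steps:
U(p, I) = -3 + p/9
r(a, E) = -3 + a/9
L(s) = 9 - 1/(6 + s) (L(s) = 9 - 1/(s + 6) = 9 - 1/(6 + s))
c(M) = -113/14 (c(M) = 1 - (53 + 9*(5*(-4)))/(6 + 5*(-4)) = 1 - (53 + 9*(-20))/(6 - 20) = 1 - (53 - 180)/(-14) = 1 - (-1)*(-127)/14 = 1 - 1*127/14 = 1 - 127/14 = -113/14)
c(r(-2, 3) - 1*21)*9 = -113/14*9 = -1017/14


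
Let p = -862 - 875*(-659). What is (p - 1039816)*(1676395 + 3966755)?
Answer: -2618720686950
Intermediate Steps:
p = 575763 (p = -862 + 576625 = 575763)
(p - 1039816)*(1676395 + 3966755) = (575763 - 1039816)*(1676395 + 3966755) = -464053*5643150 = -2618720686950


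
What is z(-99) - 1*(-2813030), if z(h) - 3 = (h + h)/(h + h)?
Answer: 2813034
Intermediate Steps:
z(h) = 4 (z(h) = 3 + (h + h)/(h + h) = 3 + (2*h)/((2*h)) = 3 + (2*h)*(1/(2*h)) = 3 + 1 = 4)
z(-99) - 1*(-2813030) = 4 - 1*(-2813030) = 4 + 2813030 = 2813034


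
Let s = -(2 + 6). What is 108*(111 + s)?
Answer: 11124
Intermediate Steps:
s = -8 (s = -1*8 = -8)
108*(111 + s) = 108*(111 - 8) = 108*103 = 11124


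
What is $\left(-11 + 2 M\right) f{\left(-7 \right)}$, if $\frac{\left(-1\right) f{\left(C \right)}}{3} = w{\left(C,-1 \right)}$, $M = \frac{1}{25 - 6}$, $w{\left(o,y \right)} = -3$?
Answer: $- \frac{1863}{19} \approx -98.053$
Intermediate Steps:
$M = \frac{1}{19} \approx 0.052632$
$f{\left(C \right)} = 9$ ($f{\left(C \right)} = \left(-3\right) \left(-3\right) = 9$)
$\left(-11 + 2 M\right) f{\left(-7 \right)} = \left(-11 + 2 \cdot \frac{1}{19}\right) 9 = \left(-11 + \frac{2}{19}\right) 9 = \left(- \frac{207}{19}\right) 9 = - \frac{1863}{19}$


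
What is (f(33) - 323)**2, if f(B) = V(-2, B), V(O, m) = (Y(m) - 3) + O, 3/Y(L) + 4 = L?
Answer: 90421081/841 ≈ 1.0752e+5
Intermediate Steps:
Y(L) = 3/(-4 + L)
V(O, m) = -3 + O + 3/(-4 + m) (V(O, m) = (3/(-4 + m) - 3) + O = (-3 + 3/(-4 + m)) + O = -3 + O + 3/(-4 + m))
f(B) = (23 - 5*B)/(-4 + B) (f(B) = (3 + (-4 + B)*(-3 - 2))/(-4 + B) = (3 + (-4 + B)*(-5))/(-4 + B) = (3 + (20 - 5*B))/(-4 + B) = (23 - 5*B)/(-4 + B))
(f(33) - 323)**2 = ((23 - 5*33)/(-4 + 33) - 323)**2 = ((23 - 165)/29 - 323)**2 = ((1/29)*(-142) - 323)**2 = (-142/29 - 323)**2 = (-9509/29)**2 = 90421081/841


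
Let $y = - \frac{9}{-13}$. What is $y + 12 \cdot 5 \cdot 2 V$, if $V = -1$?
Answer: $- \frac{1551}{13} \approx -119.31$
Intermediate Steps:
$y = \frac{9}{13}$ ($y = \left(-9\right) \left(- \frac{1}{13}\right) = \frac{9}{13} \approx 0.69231$)
$y + 12 \cdot 5 \cdot 2 V = \frac{9}{13} + 12 \cdot 5 \cdot 2 \left(-1\right) = \frac{9}{13} + 12 \cdot 10 \left(-1\right) = \frac{9}{13} + 12 \left(-10\right) = \frac{9}{13} - 120 = - \frac{1551}{13}$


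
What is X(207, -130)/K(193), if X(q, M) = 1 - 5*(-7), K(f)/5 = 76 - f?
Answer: -4/65 ≈ -0.061538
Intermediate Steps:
K(f) = 380 - 5*f (K(f) = 5*(76 - f) = 380 - 5*f)
X(q, M) = 36 (X(q, M) = 1 + 35 = 36)
X(207, -130)/K(193) = 36/(380 - 5*193) = 36/(380 - 965) = 36/(-585) = 36*(-1/585) = -4/65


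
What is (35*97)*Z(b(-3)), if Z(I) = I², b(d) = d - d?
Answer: 0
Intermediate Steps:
b(d) = 0
(35*97)*Z(b(-3)) = (35*97)*0² = 3395*0 = 0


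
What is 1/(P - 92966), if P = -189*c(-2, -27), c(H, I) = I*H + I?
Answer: -1/98069 ≈ -1.0197e-5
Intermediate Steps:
c(H, I) = I + H*I (c(H, I) = H*I + I = I + H*I)
P = -5103 (P = -(-5103)*(1 - 2) = -(-5103)*(-1) = -189*27 = -5103)
1/(P - 92966) = 1/(-5103 - 92966) = 1/(-98069) = -1/98069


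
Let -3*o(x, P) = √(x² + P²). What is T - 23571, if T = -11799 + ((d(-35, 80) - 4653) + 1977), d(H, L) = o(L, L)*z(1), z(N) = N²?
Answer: -38046 - 80*√2/3 ≈ -38084.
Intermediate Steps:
o(x, P) = -√(P² + x²)/3 (o(x, P) = -√(x² + P²)/3 = -√(P² + x²)/3)
d(H, L) = -√2*√(L²)/3 (d(H, L) = -√(L² + L²)/3*1² = -√2*√(L²)/3*1 = -√2*√(L²)/3)
T = -14475 - 80*√2/3 (T = -11799 + ((-√2*√(80²)/3 - 4653) + 1977) = -11799 + ((-√2*√6400/3 - 4653) + 1977) = -11799 + ((-⅓*√2*80 - 4653) + 1977) = -11799 + ((-80*√2/3 - 4653) + 1977) = -11799 + ((-4653 - 80*√2/3) + 1977) = -11799 + (-2676 - 80*√2/3) = -14475 - 80*√2/3 ≈ -14513.)
T - 23571 = (-14475 - 80*√2/3) - 23571 = -38046 - 80*√2/3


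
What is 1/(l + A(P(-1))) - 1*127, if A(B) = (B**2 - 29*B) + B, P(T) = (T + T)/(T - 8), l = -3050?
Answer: -31438931/247550 ≈ -127.00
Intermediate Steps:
P(T) = 2*T/(-8 + T) (P(T) = (2*T)/(-8 + T) = 2*T/(-8 + T))
A(B) = B**2 - 28*B
1/(l + A(P(-1))) - 1*127 = 1/(-3050 + (2*(-1)/(-8 - 1))*(-28 + 2*(-1)/(-8 - 1))) - 1*127 = 1/(-3050 + (2*(-1)/(-9))*(-28 + 2*(-1)/(-9))) - 127 = 1/(-3050 + (2*(-1)*(-1/9))*(-28 + 2*(-1)*(-1/9))) - 127 = 1/(-3050 + 2*(-28 + 2/9)/9) - 127 = 1/(-3050 + (2/9)*(-250/9)) - 127 = 1/(-3050 - 500/81) - 127 = 1/(-247550/81) - 127 = -81/247550 - 127 = -31438931/247550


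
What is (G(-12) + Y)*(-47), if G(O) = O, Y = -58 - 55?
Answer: 5875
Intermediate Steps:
Y = -113
(G(-12) + Y)*(-47) = (-12 - 113)*(-47) = -125*(-47) = 5875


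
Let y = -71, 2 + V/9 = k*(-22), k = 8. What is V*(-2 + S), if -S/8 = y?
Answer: -906732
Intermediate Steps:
V = -1602 (V = -18 + 9*(8*(-22)) = -18 + 9*(-176) = -18 - 1584 = -1602)
S = 568 (S = -8*(-71) = 568)
V*(-2 + S) = -1602*(-2 + 568) = -1602*566 = -906732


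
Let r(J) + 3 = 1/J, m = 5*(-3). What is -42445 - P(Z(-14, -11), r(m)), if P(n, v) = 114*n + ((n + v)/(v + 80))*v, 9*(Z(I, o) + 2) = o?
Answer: -1092553124/25965 ≈ -42078.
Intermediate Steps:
Z(I, o) = -2 + o/9
m = -15
r(J) = -3 + 1/J
P(n, v) = 114*n + v*(n + v)/(80 + v) (P(n, v) = 114*n + ((n + v)/(80 + v))*v = 114*n + v*(n + v)/(80 + v))
-42445 - P(Z(-14, -11), r(m)) = -42445 - ((-3 + 1/(-15))² + 9120*(-2 + (⅑)*(-11)) + 115*(-2 + (⅑)*(-11))*(-3 + 1/(-15)))/(80 + (-3 + 1/(-15))) = -42445 - ((-3 - 1/15)² + 9120*(-2 - 11/9) + 115*(-2 - 11/9)*(-3 - 1/15))/(80 + (-3 - 1/15)) = -42445 - ((-46/15)² + 9120*(-29/9) + 115*(-29/9)*(-46/15))/(80 - 46/15) = -42445 - (2116/225 - 88160/3 + 30682/27)/1154/15 = -42445 - 15*(-19062602)/(1154*675) = -42445 - 1*(-9531301/25965) = -42445 + 9531301/25965 = -1092553124/25965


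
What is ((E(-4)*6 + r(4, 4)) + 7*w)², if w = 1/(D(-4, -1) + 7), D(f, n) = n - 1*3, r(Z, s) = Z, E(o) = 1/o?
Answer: 841/36 ≈ 23.361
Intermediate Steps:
D(f, n) = -3 + n (D(f, n) = n - 3 = -3 + n)
w = ⅓ (w = 1/((-3 - 1) + 7) = 1/(-4 + 7) = 1/3 = ⅓ ≈ 0.33333)
((E(-4)*6 + r(4, 4)) + 7*w)² = ((6/(-4) + 4) + 7*(⅓))² = ((-¼*6 + 4) + 7/3)² = ((-3/2 + 4) + 7/3)² = (5/2 + 7/3)² = (29/6)² = 841/36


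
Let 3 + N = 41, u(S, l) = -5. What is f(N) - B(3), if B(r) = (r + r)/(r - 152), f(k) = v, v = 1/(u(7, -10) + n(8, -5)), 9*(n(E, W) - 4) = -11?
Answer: -1221/2980 ≈ -0.40973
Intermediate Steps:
N = 38 (N = -3 + 41 = 38)
n(E, W) = 25/9 (n(E, W) = 4 + (1/9)*(-11) = 4 - 11/9 = 25/9)
v = -9/20 (v = 1/(-5 + 25/9) = 1/(-20/9) = -9/20 ≈ -0.45000)
f(k) = -9/20
B(r) = 2*r/(-152 + r) (B(r) = (2*r)/(-152 + r) = 2*r/(-152 + r))
f(N) - B(3) = -9/20 - 2*3/(-152 + 3) = -9/20 - 2*3/(-149) = -9/20 - 2*3*(-1)/149 = -9/20 - 1*(-6/149) = -9/20 + 6/149 = -1221/2980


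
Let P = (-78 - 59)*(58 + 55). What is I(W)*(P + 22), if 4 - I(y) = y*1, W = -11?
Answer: -231885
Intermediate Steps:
I(y) = 4 - y
P = -15481 (P = -137*113 = -15481)
I(W)*(P + 22) = (4 - 1*(-11))*(-15481 + 22) = (4 + 11)*(-15459) = 15*(-15459) = -231885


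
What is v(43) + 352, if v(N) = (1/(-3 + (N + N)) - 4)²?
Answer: 2534489/6889 ≈ 367.90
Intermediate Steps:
v(N) = (-4 + 1/(-3 + 2*N))² (v(N) = (1/(-3 + 2*N) - 4)² = (-4 + 1/(-3 + 2*N))²)
v(43) + 352 = (-13 + 8*43)²/(-3 + 2*43)² + 352 = (-13 + 344)²/(-3 + 86)² + 352 = 331²/83² + 352 = 109561*(1/6889) + 352 = 109561/6889 + 352 = 2534489/6889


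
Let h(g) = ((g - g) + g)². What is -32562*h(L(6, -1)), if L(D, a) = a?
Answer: -32562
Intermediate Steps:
h(g) = g² (h(g) = (0 + g)² = g²)
-32562*h(L(6, -1)) = -32562*(-1)² = -32562*1 = -32562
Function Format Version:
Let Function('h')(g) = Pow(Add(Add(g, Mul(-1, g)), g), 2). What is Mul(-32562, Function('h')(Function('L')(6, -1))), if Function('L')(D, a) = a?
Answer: -32562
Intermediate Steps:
Function('h')(g) = Pow(g, 2) (Function('h')(g) = Pow(Add(0, g), 2) = Pow(g, 2))
Mul(-32562, Function('h')(Function('L')(6, -1))) = Mul(-32562, Pow(-1, 2)) = Mul(-32562, 1) = -32562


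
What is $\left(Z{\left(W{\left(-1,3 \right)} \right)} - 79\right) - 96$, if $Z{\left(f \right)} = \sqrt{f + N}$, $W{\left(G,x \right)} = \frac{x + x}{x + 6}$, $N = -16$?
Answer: $-175 + \frac{i \sqrt{138}}{3} \approx -175.0 + 3.9158 i$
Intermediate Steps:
$W{\left(G,x \right)} = \frac{2 x}{6 + x}$
$Z{\left(f \right)} = \sqrt{-16 + f}$ ($Z{\left(f \right)} = \sqrt{f - 16} = \sqrt{-16 + f}$)
$\left(Z{\left(W{\left(-1,3 \right)} \right)} - 79\right) - 96 = \left(\sqrt{-16 + 2 \cdot 3 \frac{1}{6 + 3}} - 79\right) - 96 = \left(\sqrt{-16 + 2 \cdot 3 \cdot \frac{1}{9}} - 79\right) - 96 = \left(\sqrt{-16 + \frac{2}{3}} - 79\right) - 96 = \left(\sqrt{- \frac{46}{3}} - 79\right) - 96 = \left(\frac{i \sqrt{138}}{3} - 79\right) - 96 = \left(-79 + \frac{i \sqrt{138}}{3}\right) - 96 = -175 + \frac{i \sqrt{138}}{3}$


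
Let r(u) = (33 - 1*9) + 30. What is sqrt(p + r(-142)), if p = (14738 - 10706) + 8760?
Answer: sqrt(12846) ≈ 113.34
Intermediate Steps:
r(u) = 54 (r(u) = (33 - 9) + 30 = 24 + 30 = 54)
p = 12792 (p = 4032 + 8760 = 12792)
sqrt(p + r(-142)) = sqrt(12792 + 54) = sqrt(12846)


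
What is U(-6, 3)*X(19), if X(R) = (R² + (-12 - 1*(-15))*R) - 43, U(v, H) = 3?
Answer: 1125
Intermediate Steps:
X(R) = -43 + R² + 3*R (X(R) = (R² + (-12 + 15)*R) - 43 = (R² + 3*R) - 43 = -43 + R² + 3*R)
U(-6, 3)*X(19) = 3*(-43 + 19² + 3*19) = 3*(-43 + 361 + 57) = 3*375 = 1125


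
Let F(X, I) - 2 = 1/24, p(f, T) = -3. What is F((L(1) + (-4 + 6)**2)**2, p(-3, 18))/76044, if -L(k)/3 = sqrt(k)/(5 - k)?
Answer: 49/1825056 ≈ 2.6848e-5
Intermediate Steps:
L(k) = -3*sqrt(k)/(5 - k)
F(X, I) = 49/24 (F(X, I) = 2 + 1/24 = 49/24)
F((L(1) + (-4 + 6)**2)**2, p(-3, 18))/76044 = (49/24)/76044 = (49/24)*(1/76044) = 49/1825056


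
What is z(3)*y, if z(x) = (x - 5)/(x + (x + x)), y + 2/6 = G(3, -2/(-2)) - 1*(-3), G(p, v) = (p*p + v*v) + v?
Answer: -82/27 ≈ -3.0370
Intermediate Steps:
G(p, v) = v + p² + v² (G(p, v) = (p² + v²) + v = v + p² + v²)
y = 41/3 (y = -⅓ + ((-2/(-2) + 3² + (-2/(-2))²) - 1*(-3)) = -⅓ + ((-2*(-½) + 9 + (-2*(-½))²) + 3) = -⅓ + ((1 + 9 + 1²) + 3) = -⅓ + ((1 + 9 + 1) + 3) = -⅓ + (11 + 3) = -⅓ + 14 = 41/3 ≈ 13.667)
z(x) = (-5 + x)/(3*x) (z(x) = (-5 + x)/(x + 2*x) = (-5 + x)/((3*x)) = (-5 + x)*(1/(3*x)) = (-5 + x)/(3*x))
z(3)*y = ((⅓)*(-5 + 3)/3)*(41/3) = ((⅓)*(⅓)*(-2))*(41/3) = -2/9*41/3 = -82/27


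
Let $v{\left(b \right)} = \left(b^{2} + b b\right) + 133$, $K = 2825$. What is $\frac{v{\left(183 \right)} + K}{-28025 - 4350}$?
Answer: $- \frac{69936}{32375} \approx -2.1602$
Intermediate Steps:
$v{\left(b \right)} = 133 + 2 b^{2}$ ($v{\left(b \right)} = \left(b^{2} + b^{2}\right) + 133 = 2 b^{2} + 133 = 133 + 2 b^{2}$)
$\frac{v{\left(183 \right)} + K}{-28025 - 4350} = \frac{\left(133 + 2 \cdot 183^{2}\right) + 2825}{-28025 - 4350} = \frac{\left(133 + 2 \cdot 33489\right) + 2825}{-32375} = \left(\left(133 + 66978\right) + 2825\right) \left(- \frac{1}{32375}\right) = \left(67111 + 2825\right) \left(- \frac{1}{32375}\right) = 69936 \left(- \frac{1}{32375}\right) = - \frac{69936}{32375}$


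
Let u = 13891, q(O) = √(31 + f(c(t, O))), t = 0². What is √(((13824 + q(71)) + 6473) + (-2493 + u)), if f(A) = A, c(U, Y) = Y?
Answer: √(31695 + √102) ≈ 178.06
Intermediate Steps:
t = 0
q(O) = √(31 + O)
√(((13824 + q(71)) + 6473) + (-2493 + u)) = √(((13824 + √(31 + 71)) + 6473) + (-2493 + 13891)) = √(((13824 + √102) + 6473) + 11398) = √((20297 + √102) + 11398) = √(31695 + √102)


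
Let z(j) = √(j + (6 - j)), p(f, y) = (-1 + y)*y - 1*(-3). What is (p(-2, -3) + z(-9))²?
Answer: (15 + √6)² ≈ 304.48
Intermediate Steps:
p(f, y) = 3 + y*(-1 + y) (p(f, y) = y*(-1 + y) + 3 = 3 + y*(-1 + y))
z(j) = √6
(p(-2, -3) + z(-9))² = ((3 + (-3)² - 1*(-3)) + √6)² = ((3 + 9 + 3) + √6)² = (15 + √6)²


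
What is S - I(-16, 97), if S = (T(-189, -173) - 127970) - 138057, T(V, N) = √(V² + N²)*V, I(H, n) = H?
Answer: -266011 - 945*√2626 ≈ -3.1444e+5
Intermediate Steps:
T(V, N) = V*√(N² + V²) (T(V, N) = √(N² + V²)*V = V*√(N² + V²))
S = -266027 - 945*√2626 (S = (-189*√((-173)² + (-189)²) - 127970) - 138057 = (-189*√(29929 + 35721) - 127970) - 138057 = (-945*√2626 - 127970) - 138057 = (-127970 - 945*√2626) - 138057 = -266027 - 945*√2626 ≈ -3.1445e+5)
S - I(-16, 97) = (-266027 - 945*√2626) - 1*(-16) = (-266027 - 945*√2626) + 16 = -266011 - 945*√2626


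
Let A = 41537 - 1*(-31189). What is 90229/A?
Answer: 3923/3162 ≈ 1.2407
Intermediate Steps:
A = 72726 (A = 41537 + 31189 = 72726)
90229/A = 90229/72726 = 90229*(1/72726) = 3923/3162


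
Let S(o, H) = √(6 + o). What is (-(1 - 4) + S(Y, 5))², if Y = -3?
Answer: (3 + √3)² ≈ 22.392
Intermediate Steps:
(-(1 - 4) + S(Y, 5))² = (-(1 - 4) + √(6 - 3))² = (-1*(-3) + √3)² = (3 + √3)²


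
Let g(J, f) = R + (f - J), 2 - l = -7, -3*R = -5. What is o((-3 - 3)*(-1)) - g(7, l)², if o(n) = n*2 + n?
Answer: 41/9 ≈ 4.5556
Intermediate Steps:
o(n) = 3*n (o(n) = 2*n + n = 3*n)
R = 5/3 (R = -⅓*(-5) = 5/3 ≈ 1.6667)
l = 9 (l = 2 - 1*(-7) = 2 + 7 = 9)
g(J, f) = 5/3 + f - J (g(J, f) = 5/3 + (f - J) = 5/3 + f - J)
o((-3 - 3)*(-1)) - g(7, l)² = 3*((-3 - 3)*(-1)) - (5/3 + 9 - 1*7)² = 3*(-6*(-1)) - (5/3 + 9 - 7)² = 3*6 - (11/3)² = 18 - 1*121/9 = 18 - 121/9 = 41/9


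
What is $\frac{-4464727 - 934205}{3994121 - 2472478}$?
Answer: $- \frac{5398932}{1521643} \approx -3.5481$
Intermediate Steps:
$\frac{-4464727 - 934205}{3994121 - 2472478} = - \frac{5398932}{1521643}$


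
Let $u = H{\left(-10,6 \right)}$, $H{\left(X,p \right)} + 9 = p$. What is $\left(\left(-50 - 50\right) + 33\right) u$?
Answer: $201$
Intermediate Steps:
$H{\left(X,p \right)} = -9 + p$
$u = -3$ ($u = -9 + 6 = -3$)
$\left(\left(-50 - 50\right) + 33\right) u = \left(\left(-50 - 50\right) + 33\right) \left(-3\right) = \left(-100 + 33\right) \left(-3\right) = \left(-67\right) \left(-3\right) = 201$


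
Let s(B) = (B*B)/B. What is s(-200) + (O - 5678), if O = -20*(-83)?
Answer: -4218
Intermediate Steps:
O = 1660
s(B) = B (s(B) = B²/B = B)
s(-200) + (O - 5678) = -200 + (1660 - 5678) = -200 - 4018 = -4218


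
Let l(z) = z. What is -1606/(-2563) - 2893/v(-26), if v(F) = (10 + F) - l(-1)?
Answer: 676259/3495 ≈ 193.49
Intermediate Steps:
v(F) = 11 + F (v(F) = (10 + F) - 1*(-1) = (10 + F) + 1 = 11 + F)
-1606/(-2563) - 2893/v(-26) = -1606/(-2563) - 2893/(11 - 26) = -1606*(-1/2563) - 2893/(-15) = 146/233 - 2893*(-1/15) = 146/233 + 2893/15 = 676259/3495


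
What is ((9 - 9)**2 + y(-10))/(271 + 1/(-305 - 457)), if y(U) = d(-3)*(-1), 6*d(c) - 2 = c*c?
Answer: -1397/206501 ≈ -0.0067651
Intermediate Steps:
d(c) = 1/3 + c**2/6 (d(c) = 1/3 + (c*c)/6 = 1/3 + c**2/6)
y(U) = -11/6 (y(U) = (1/3 + (1/6)*(-3)**2)*(-1) = (1/3 + (1/6)*9)*(-1) = (1/3 + 3/2)*(-1) = (11/6)*(-1) = -11/6)
((9 - 9)**2 + y(-10))/(271 + 1/(-305 - 457)) = ((9 - 9)**2 - 11/6)/(271 + 1/(-305 - 457)) = (0**2 - 11/6)/(271 + 1/(-762)) = (0 - 11/6)/(271 - 1/762) = -11/(6*206501/762) = -11/6*762/206501 = -1397/206501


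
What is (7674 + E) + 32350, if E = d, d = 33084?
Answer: 73108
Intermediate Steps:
E = 33084
(7674 + E) + 32350 = (7674 + 33084) + 32350 = 40758 + 32350 = 73108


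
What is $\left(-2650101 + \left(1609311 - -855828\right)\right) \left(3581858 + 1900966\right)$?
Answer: $-1014114092688$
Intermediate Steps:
$\left(-2650101 + \left(1609311 - -855828\right)\right) \left(3581858 + 1900966\right) = \left(-2650101 + \left(1609311 + 855828\right)\right) 5482824 = \left(-2650101 + 2465139\right) 5482824 = \left(-184962\right) 5482824 = -1014114092688$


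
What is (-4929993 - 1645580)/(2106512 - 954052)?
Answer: -6575573/1152460 ≈ -5.7057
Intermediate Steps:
(-4929993 - 1645580)/(2106512 - 954052) = -6575573/1152460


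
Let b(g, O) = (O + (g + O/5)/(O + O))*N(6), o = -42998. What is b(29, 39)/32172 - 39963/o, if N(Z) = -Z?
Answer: 10363489391/11239569705 ≈ 0.92205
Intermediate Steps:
b(g, O) = -6*O - 3*(g + O/5)/O (b(g, O) = (O + (g + O/5)/(O + O))*(-1*6) = (O + (g + O*(1/5))/((2*O)))*(-6) = (O + (g + O/5)*(1/(2*O)))*(-6) = (O + (g + O/5)/(2*O))*(-6) = -6*O - 3*(g + O/5)/O)
b(29, 39)/32172 - 39963/o = (-3/5 - 6*39 - 3*29/39)/32172 - 39963/(-42998) = (-3/5 - 234 - 3*29*1/39)*(1/32172) - 39963*(-1/42998) = (-3/5 - 234 - 29/13)*(1/32172) + 39963/42998 = -15394/65*1/32172 + 39963/42998 = -7697/1045590 + 39963/42998 = 10363489391/11239569705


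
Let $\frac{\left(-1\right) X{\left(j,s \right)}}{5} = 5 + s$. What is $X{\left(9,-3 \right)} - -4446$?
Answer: $4436$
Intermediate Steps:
$X{\left(j,s \right)} = -25 - 5 s$ ($X{\left(j,s \right)} = - 5 \left(5 + s\right) = -25 - 5 s$)
$X{\left(9,-3 \right)} - -4446 = \left(-25 - -15\right) - -4446 = \left(-25 + 15\right) + 4446 = -10 + 4446 = 4436$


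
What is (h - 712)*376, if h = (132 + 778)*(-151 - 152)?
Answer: -103942192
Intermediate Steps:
h = -275730 (h = 910*(-303) = -275730)
(h - 712)*376 = (-275730 - 712)*376 = -276442*376 = -103942192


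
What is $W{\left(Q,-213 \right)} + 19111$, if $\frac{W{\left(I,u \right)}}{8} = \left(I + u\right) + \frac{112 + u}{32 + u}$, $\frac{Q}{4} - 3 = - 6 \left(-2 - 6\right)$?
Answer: $\frac{3446867}{181} \approx 19043.0$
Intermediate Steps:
$Q = 204$ ($Q = 12 + 4 \left(- 6 \left(-2 - 6\right)\right) = 12 + 4 \left(\left(-6\right) \left(-8\right)\right) = 12 + 4 \cdot 48 = 12 + 192 = 204$)
$W{\left(I,u \right)} = 8 I + 8 u + \frac{8 \left(112 + u\right)}{32 + u}$ ($W{\left(I,u \right)} = 8 \left(\left(I + u\right) + \frac{112 + u}{32 + u}\right) = 8 \left(I + u + \frac{112 + u}{32 + u}\right) = 8 I + 8 u + \frac{8 \left(112 + u\right)}{32 + u}$)
$W{\left(Q,-213 \right)} + 19111 = \frac{8 \left(112 + \left(-213\right)^{2} + 32 \cdot 204 + 33 \left(-213\right) + 204 \left(-213\right)\right)}{32 - 213} + 19111 = \frac{8 \left(112 + 45369 + 6528 - 7029 - 43452\right)}{-181} + 19111 = 8 \left(- \frac{1}{181}\right) 1528 + 19111 = - \frac{12224}{181} + 19111 = \frac{3446867}{181}$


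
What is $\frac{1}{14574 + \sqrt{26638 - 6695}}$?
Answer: $\frac{2082}{30340219} - \frac{\sqrt{407}}{30340219} \approx 6.7957 \cdot 10^{-5}$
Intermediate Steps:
$\frac{1}{14574 + \sqrt{26638 - 6695}} = \frac{1}{14574 + \sqrt{19943}} = \frac{1}{14574 + 7 \sqrt{407}}$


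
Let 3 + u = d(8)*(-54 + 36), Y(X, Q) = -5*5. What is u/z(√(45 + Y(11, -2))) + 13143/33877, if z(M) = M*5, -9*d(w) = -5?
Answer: 13143/33877 - 13*√5/50 ≈ -0.19342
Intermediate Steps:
Y(X, Q) = -25
d(w) = 5/9 (d(w) = -⅑*(-5) = 5/9)
u = -13 (u = -3 + 5*(-54 + 36)/9 = -3 + (5/9)*(-18) = -3 - 10 = -13)
z(M) = 5*M
u/z(√(45 + Y(11, -2))) + 13143/33877 = -13*1/(5*√(45 - 25)) + 13143/33877 = -13*√5/50 + 13143*(1/33877) = -13*√5/50 + 13143/33877 = 13143/33877 - 13*√5/50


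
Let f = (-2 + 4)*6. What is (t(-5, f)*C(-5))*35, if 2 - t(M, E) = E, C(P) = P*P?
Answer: -8750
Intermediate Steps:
C(P) = P**2
f = 12 (f = 2*6 = 12)
t(M, E) = 2 - E
(t(-5, f)*C(-5))*35 = ((2 - 1*12)*(-5)**2)*35 = ((2 - 12)*25)*35 = -10*25*35 = -250*35 = -8750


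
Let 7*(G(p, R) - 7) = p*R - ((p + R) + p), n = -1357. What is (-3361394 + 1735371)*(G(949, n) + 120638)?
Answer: 103094271691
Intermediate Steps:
G(p, R) = 7 - 2*p/7 - R/7 + R*p/7 (G(p, R) = 7 + (p*R - ((p + R) + p))/7 = 7 + (R*p - ((R + p) + p))/7 = 7 + (R*p - (R + 2*p))/7 = 7 + (R*p + (-R - 2*p))/7 = 7 + (-R - 2*p + R*p)/7 = 7 + (-2*p/7 - R/7 + R*p/7) = 7 - 2*p/7 - R/7 + R*p/7)
(-3361394 + 1735371)*(G(949, n) + 120638) = (-3361394 + 1735371)*((7 - 2/7*949 - ⅐*(-1357) + (⅐)*(-1357)*949) + 120638) = -1626023*((7 - 1898/7 + 1357/7 - 1287793/7) + 120638) = -1626023*(-1288285/7 + 120638) = -1626023*(-443819/7) = 103094271691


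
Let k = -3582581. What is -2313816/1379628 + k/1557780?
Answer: -79139308781/19899600980 ≈ -3.9769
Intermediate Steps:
-2313816/1379628 + k/1557780 = -2313816/1379628 - 3582581/1557780 = -2313816*1/1379628 - 3582581*1/1557780 = -192818/114969 - 3582581/1557780 = -79139308781/19899600980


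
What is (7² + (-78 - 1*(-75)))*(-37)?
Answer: -1702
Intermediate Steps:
(7² + (-78 - 1*(-75)))*(-37) = (49 + (-78 + 75))*(-37) = (49 - 3)*(-37) = 46*(-37) = -1702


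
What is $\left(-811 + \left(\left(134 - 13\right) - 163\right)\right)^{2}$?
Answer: $727609$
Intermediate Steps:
$\left(-811 + \left(\left(134 - 13\right) - 163\right)\right)^{2} = \left(-811 + \left(121 - 163\right)\right)^{2} = \left(-811 - 42\right)^{2} = \left(-853\right)^{2} = 727609$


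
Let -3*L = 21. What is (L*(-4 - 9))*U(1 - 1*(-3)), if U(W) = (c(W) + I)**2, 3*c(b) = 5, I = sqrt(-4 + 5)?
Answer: 5824/9 ≈ 647.11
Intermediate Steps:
L = -7 (L = -1/3*21 = -7)
I = 1 (I = sqrt(1) = 1)
c(b) = 5/3 (c(b) = (1/3)*5 = 5/3)
U(W) = 64/9 (U(W) = (5/3 + 1)**2 = (8/3)**2 = 64/9)
(L*(-4 - 9))*U(1 - 1*(-3)) = -7*(-4 - 9)*(64/9) = -7*(-13)*(64/9) = 91*(64/9) = 5824/9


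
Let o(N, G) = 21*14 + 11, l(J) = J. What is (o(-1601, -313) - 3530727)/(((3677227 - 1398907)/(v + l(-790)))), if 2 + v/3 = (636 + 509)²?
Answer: -6941302145869/1139160 ≈ -6.0934e+6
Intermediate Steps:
o(N, G) = 305 (o(N, G) = 294 + 11 = 305)
v = 3933069 (v = -6 + 3*(636 + 509)² = -6 + 3*1145² = -6 + 3*1311025 = -6 + 3933075 = 3933069)
(o(-1601, -313) - 3530727)/(((3677227 - 1398907)/(v + l(-790)))) = (305 - 3530727)/(((3677227 - 1398907)/(3933069 - 790))) = -3530422/(2278320/3932279) = -3530422/(2278320*(1/3932279)) = -3530422/2278320/3932279 = -3530422*3932279/2278320 = -6941302145869/1139160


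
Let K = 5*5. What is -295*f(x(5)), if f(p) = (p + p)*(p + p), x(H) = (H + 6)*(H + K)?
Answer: -128502000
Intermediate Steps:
K = 25
x(H) = (6 + H)*(25 + H) (x(H) = (H + 6)*(H + 25) = (6 + H)*(25 + H))
f(p) = 4*p² (f(p) = (2*p)*(2*p) = 4*p²)
-295*f(x(5)) = -1180*(150 + 5² + 31*5)² = -1180*(150 + 25 + 155)² = -1180*330² = -1180*108900 = -295*435600 = -128502000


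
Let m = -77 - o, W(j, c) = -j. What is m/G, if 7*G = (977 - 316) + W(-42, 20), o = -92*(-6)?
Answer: -119/19 ≈ -6.2632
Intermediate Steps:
o = 552
G = 703/7 (G = ((977 - 316) - 1*(-42))/7 = (661 + 42)/7 = (1/7)*703 = 703/7 ≈ 100.43)
m = -629 (m = -77 - 1*552 = -77 - 552 = -629)
m/G = -629/703/7 = -629*7/703 = -119/19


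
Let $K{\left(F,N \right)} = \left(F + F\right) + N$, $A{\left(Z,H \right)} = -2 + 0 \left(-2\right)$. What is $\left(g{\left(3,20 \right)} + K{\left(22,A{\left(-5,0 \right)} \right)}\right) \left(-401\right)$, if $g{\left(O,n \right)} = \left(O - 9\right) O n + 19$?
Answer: $119899$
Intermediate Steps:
$A{\left(Z,H \right)} = -2$ ($A{\left(Z,H \right)} = -2 + 0 = -2$)
$g{\left(O,n \right)} = 19 + O n \left(-9 + O\right)$ ($g{\left(O,n \right)} = \left(-9 + O\right) O n + 19 = O \left(-9 + O\right) n + 19 = O n \left(-9 + O\right) + 19 = 19 + O n \left(-9 + O\right)$)
$K{\left(F,N \right)} = N + 2 F$ ($K{\left(F,N \right)} = 2 F + N = N + 2 F$)
$\left(g{\left(3,20 \right)} + K{\left(22,A{\left(-5,0 \right)} \right)}\right) \left(-401\right) = \left(\left(19 + 20 \cdot 3^{2} - 27 \cdot 20\right) + \left(-2 + 2 \cdot 22\right)\right) \left(-401\right) = \left(\left(19 + 20 \cdot 9 - 540\right) + \left(-2 + 44\right)\right) \left(-401\right) = \left(\left(19 + 180 - 540\right) + 42\right) \left(-401\right) = \left(-341 + 42\right) \left(-401\right) = \left(-299\right) \left(-401\right) = 119899$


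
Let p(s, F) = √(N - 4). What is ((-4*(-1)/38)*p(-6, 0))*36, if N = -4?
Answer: 144*I*√2/19 ≈ 10.718*I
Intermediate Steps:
p(s, F) = 2*I*√2 (p(s, F) = √(-4 - 4) = √(-8) = 2*I*√2)
((-4*(-1)/38)*p(-6, 0))*36 = ((-4*(-1)/38)*(2*I*√2))*36 = ((4*(1/38))*(2*I*√2))*36 = (2*(2*I*√2)/19)*36 = (4*I*√2/19)*36 = 144*I*√2/19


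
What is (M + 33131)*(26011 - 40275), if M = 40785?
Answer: -1054337824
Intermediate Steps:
(M + 33131)*(26011 - 40275) = (40785 + 33131)*(26011 - 40275) = 73916*(-14264) = -1054337824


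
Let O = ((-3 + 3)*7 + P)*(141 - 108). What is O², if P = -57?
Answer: 3538161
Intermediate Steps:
O = -1881 (O = ((-3 + 3)*7 - 57)*(141 - 108) = (0*7 - 57)*33 = (0 - 57)*33 = -57*33 = -1881)
O² = (-1881)² = 3538161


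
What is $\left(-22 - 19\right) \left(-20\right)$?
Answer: $820$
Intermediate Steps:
$\left(-22 - 19\right) \left(-20\right) = \left(-41\right) \left(-20\right) = 820$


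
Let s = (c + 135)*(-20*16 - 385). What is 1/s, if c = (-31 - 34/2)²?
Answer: -1/1719495 ≈ -5.8157e-7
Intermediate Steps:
c = 2304 (c = (-31 - 34*½)² = (-31 - 17)² = (-48)² = 2304)
s = -1719495 (s = (2304 + 135)*(-20*16 - 385) = 2439*(-320 - 385) = 2439*(-705) = -1719495)
1/s = 1/(-1719495) = -1/1719495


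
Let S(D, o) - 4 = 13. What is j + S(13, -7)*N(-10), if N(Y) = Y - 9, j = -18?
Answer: -341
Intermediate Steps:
S(D, o) = 17 (S(D, o) = 4 + 13 = 17)
N(Y) = -9 + Y
j + S(13, -7)*N(-10) = -18 + 17*(-9 - 10) = -18 + 17*(-19) = -18 - 323 = -341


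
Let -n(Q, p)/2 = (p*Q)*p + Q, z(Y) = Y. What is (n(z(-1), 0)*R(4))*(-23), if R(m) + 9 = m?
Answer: 230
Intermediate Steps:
n(Q, p) = -2*Q - 2*Q*p² (n(Q, p) = -2*((p*Q)*p + Q) = -2*((Q*p)*p + Q) = -2*(Q*p² + Q) = -2*(Q + Q*p²) = -2*Q - 2*Q*p²)
R(m) = -9 + m
(n(z(-1), 0)*R(4))*(-23) = ((-2*(-1)*(1 + 0²))*(-9 + 4))*(-23) = (-2*(-1)*(1 + 0)*(-5))*(-23) = (-2*(-1)*1*(-5))*(-23) = (2*(-5))*(-23) = -10*(-23) = 230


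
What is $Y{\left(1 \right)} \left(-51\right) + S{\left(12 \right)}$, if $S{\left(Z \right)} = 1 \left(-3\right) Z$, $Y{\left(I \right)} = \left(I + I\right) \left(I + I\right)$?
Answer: $-240$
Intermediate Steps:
$Y{\left(I \right)} = 4 I^{2}$ ($Y{\left(I \right)} = 2 I 2 I = 4 I^{2}$)
$S{\left(Z \right)} = - 3 Z$
$Y{\left(1 \right)} \left(-51\right) + S{\left(12 \right)} = 4 \cdot 1^{2} \left(-51\right) - 36 = 4 \cdot 1 \left(-51\right) - 36 = 4 \left(-51\right) - 36 = -204 - 36 = -240$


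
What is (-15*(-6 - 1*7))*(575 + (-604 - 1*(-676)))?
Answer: 126165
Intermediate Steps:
(-15*(-6 - 1*7))*(575 + (-604 - 1*(-676))) = (-15*(-6 - 7))*(575 + (-604 + 676)) = (-15*(-13))*(575 + 72) = 195*647 = 126165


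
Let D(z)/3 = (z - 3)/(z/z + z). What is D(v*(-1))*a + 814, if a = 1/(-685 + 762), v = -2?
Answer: 62677/77 ≈ 813.99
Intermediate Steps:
D(z) = 3*(-3 + z)/(1 + z) (D(z) = 3*((z - 3)/(z/z + z)) = 3*((-3 + z)/(1 + z)) = 3*(-3 + z)/(1 + z))
a = 1/77 ≈ 0.012987
D(v*(-1))*a + 814 = (3*(-3 - 2*(-1))/(1 - 2*(-1)))*(1/77) + 814 = (3*(-3 + 2)/(1 + 2))*(1/77) + 814 = (3*(-1)/3)*(1/77) + 814 = (3*(⅓)*(-1))*(1/77) + 814 = -1*1/77 + 814 = -1/77 + 814 = 62677/77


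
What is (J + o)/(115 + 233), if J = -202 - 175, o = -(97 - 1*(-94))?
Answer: -142/87 ≈ -1.6322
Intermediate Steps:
o = -191 (o = -(97 + 94) = -1*191 = -191)
J = -377
(J + o)/(115 + 233) = (-377 - 191)/(115 + 233) = -568/348 = -568*1/348 = -142/87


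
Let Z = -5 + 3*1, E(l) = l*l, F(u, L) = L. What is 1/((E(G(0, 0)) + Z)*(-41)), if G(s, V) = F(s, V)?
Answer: 1/82 ≈ 0.012195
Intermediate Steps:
G(s, V) = V
E(l) = l²
Z = -2 (Z = -5 + 3 = -2)
1/((E(G(0, 0)) + Z)*(-41)) = 1/((0² - 2)*(-41)) = 1/((0 - 2)*(-41)) = 1/(-2*(-41)) = 1/82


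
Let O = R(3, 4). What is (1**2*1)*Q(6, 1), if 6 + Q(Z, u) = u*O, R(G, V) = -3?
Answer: -9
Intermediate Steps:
O = -3
Q(Z, u) = -6 - 3*u (Q(Z, u) = -6 + u*(-3) = -6 - 3*u)
(1**2*1)*Q(6, 1) = (1**2*1)*(-6 - 3*1) = (1*1)*(-6 - 3) = 1*(-9) = -9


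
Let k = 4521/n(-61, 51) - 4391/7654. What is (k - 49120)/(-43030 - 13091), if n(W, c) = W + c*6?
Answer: 30692589887/35079927610 ≈ 0.87493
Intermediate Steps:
n(W, c) = W + 6*c
k = 33527939/1875230 (k = 4521/(-61 + 6*51) - 4391/7654 = 4521/(-61 + 306) - 4391*1/7654 = 4521/245 - 4391/7654 = 33527939/1875230 ≈ 17.879)
(k - 49120)/(-43030 - 13091) = (33527939/1875230 - 49120)/(-43030 - 13091) = -92077769661/1875230/(-56121) = -92077769661/1875230*(-1/56121) = 30692589887/35079927610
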